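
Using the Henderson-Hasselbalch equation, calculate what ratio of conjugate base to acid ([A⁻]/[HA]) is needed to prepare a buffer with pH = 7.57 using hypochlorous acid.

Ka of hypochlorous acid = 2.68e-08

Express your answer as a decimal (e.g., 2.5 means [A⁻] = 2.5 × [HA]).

pKa = -log(2.68e-08) = 7.5719. pH = pKa + log([A⁻]/[HA]), so log([A⁻]/[HA]) = pH − pKa = 7.57 − 7.5719 = -0.0019. [A⁻]/[HA] = 10^(-0.0019) = 0.996

[A⁻]/[HA] = 0.996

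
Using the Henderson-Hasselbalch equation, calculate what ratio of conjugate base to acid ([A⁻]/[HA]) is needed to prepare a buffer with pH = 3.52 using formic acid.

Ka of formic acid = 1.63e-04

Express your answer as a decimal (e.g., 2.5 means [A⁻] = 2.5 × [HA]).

pKa = -log(1.63e-04) = 3.7878. pH = pKa + log([A⁻]/[HA]), so log([A⁻]/[HA]) = pH − pKa = 3.52 − 3.7878 = -0.2678. [A⁻]/[HA] = 10^(-0.2678) = 0.540

[A⁻]/[HA] = 0.540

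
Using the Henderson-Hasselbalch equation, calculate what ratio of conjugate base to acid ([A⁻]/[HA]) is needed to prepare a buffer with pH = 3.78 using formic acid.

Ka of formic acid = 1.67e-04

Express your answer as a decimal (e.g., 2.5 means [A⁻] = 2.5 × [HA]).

pKa = -log(1.67e-04) = 3.7773. pH = pKa + log([A⁻]/[HA]), so log([A⁻]/[HA]) = pH − pKa = 3.78 − 3.7773 = 0.0027. [A⁻]/[HA] = 10^(0.0027) = 1.01

[A⁻]/[HA] = 1.01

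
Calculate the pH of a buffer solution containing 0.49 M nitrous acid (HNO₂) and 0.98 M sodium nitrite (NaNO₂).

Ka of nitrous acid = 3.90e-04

pKa = -log(3.90e-04) = 3.41. pH = pKa + log([A⁻]/[HA]) = 3.41 + log(0.98/0.49)

pH = 3.71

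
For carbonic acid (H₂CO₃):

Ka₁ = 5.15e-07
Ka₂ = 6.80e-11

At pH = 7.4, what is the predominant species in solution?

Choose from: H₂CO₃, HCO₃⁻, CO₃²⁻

pKa₁ = 6.29, pKa₂ = 10.17. For a polyprotic acid the predominant species crosses at each pKa: below pKa_n the protonated form dominates, above it the deprotonated form does. At pH = 7.4, the predominant species is HCO₃⁻.

HCO₃⁻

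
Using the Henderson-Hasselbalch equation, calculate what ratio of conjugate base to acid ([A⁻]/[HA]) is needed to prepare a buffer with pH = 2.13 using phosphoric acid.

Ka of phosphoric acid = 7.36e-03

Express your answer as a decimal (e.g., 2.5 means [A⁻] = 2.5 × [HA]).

pKa = -log(7.36e-03) = 2.1331. pH = pKa + log([A⁻]/[HA]), so log([A⁻]/[HA]) = pH − pKa = 2.13 − 2.1331 = -0.0031. [A⁻]/[HA] = 10^(-0.0031) = 0.993

[A⁻]/[HA] = 0.993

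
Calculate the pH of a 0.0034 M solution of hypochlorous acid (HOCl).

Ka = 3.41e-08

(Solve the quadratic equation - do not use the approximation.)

x² + Ka×x - Ka×C = 0. Using quadratic formula: [H⁺] = 1.0751e-05

pH = 4.97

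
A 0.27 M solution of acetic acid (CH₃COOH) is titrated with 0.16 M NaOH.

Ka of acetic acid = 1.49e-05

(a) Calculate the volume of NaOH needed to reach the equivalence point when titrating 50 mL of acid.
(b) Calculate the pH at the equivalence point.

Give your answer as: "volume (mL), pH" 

moles acid = 0.27 × 50/1000 = 0.0135 mol; V_base = moles/0.16 × 1000 = 84.4 mL. At equivalence only the conjugate base is present: [A⁻] = 0.0135/0.134 = 1.0047e-01 M. Kb = Kw/Ka = 6.71e-10; [OH⁻] = √(Kb × [A⁻]) = 8.2113e-06; pOH = 5.09; pH = 14 - pOH = 8.91.

V = 84.4 mL, pH = 8.91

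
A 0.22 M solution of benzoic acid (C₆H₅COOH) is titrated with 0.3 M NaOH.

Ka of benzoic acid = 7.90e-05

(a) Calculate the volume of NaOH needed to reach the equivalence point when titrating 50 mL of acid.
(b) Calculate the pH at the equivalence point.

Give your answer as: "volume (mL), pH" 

moles acid = 0.22 × 50/1000 = 0.011 mol; V_base = moles/0.3 × 1000 = 36.7 mL. At equivalence only the conjugate base is present: [A⁻] = 0.011/0.087 = 1.2692e-01 M. Kb = Kw/Ka = 1.27e-10; [OH⁻] = √(Kb × [A⁻]) = 4.0083e-06; pOH = 5.40; pH = 14 - pOH = 8.60.

V = 36.7 mL, pH = 8.60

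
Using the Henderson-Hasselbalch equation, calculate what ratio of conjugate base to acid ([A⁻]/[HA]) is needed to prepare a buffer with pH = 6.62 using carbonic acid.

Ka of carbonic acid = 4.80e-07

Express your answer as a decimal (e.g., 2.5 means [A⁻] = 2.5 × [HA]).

pKa = -log(4.80e-07) = 6.3188. pH = pKa + log([A⁻]/[HA]), so log([A⁻]/[HA]) = pH − pKa = 6.62 − 6.3188 = 0.3012. [A⁻]/[HA] = 10^(0.3012) = 2.00

[A⁻]/[HA] = 2.00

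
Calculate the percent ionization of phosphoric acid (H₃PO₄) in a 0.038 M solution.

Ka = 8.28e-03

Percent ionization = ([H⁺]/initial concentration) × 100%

Using Ka equilibrium: x² + Ka×x - Ka×C = 0. Solving: [H⁺] = 1.4075e-02. Percent = (1.4075e-02/0.038) × 100

Percent ionization = 37%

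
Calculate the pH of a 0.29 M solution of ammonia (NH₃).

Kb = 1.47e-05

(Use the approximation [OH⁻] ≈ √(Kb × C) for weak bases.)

[OH⁻] = √(Kb × C) = √(1.47e-05 × 0.29) = 2.0647e-03. pOH = 2.69, pH = 14 - pOH

pH = 11.31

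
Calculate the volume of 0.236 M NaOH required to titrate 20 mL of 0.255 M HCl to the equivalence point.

At equivalence: moles acid = moles base. moles HCl = 0.255 × 20/1000 = 0.0051 mol. V_base = moles / 0.236 × 1000 = 21.6 mL.

V_{base} = 21.6 mL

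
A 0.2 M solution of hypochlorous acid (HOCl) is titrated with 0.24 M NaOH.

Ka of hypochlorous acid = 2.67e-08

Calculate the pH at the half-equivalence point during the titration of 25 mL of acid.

At half-equivalence [HA] = [A⁻], so Henderson-Hasselbalch gives pH = pKa = -log(2.67e-08) = 7.57.

pH = pKa = 7.57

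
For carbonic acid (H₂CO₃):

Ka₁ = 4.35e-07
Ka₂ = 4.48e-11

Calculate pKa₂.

pKa₂ = -log(Ka₂) = -log(4.48e-11) = 10.35.

pK_{a2} = 10.35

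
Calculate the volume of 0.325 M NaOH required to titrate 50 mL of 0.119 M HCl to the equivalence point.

At equivalence: moles acid = moles base. moles HCl = 0.119 × 50/1000 = 0.00595 mol. V_base = moles / 0.325 × 1000 = 18.3 mL.

V_{base} = 18.3 mL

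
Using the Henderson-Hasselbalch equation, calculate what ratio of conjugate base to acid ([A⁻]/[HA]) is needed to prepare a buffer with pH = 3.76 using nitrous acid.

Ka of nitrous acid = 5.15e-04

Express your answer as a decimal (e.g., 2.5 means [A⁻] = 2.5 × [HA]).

pKa = -log(5.15e-04) = 3.2882. pH = pKa + log([A⁻]/[HA]), so log([A⁻]/[HA]) = pH − pKa = 3.76 − 3.2882 = 0.4718. [A⁻]/[HA] = 10^(0.4718) = 2.96

[A⁻]/[HA] = 2.96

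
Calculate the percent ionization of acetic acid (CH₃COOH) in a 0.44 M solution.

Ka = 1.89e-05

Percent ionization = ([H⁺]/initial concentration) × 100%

Using Ka equilibrium: x² + Ka×x - Ka×C = 0. Solving: [H⁺] = 2.8743e-03. Percent = (2.8743e-03/0.44) × 100

Percent ionization = 0.653%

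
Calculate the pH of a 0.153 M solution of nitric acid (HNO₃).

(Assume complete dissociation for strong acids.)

[H⁺] = 0.153 M for strong acid. pH = -log[H⁺] = -log(0.153)

pH = 0.82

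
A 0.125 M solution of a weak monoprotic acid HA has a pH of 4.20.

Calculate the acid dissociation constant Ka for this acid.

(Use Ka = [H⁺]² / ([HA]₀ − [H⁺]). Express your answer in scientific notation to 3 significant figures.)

[H⁺] = 10^(−pH) = 10^(−4.20) = 6.310e-05 M. For HA ⇌ H⁺ + A⁻, Ka = [H⁺][A⁻]/[HA] = [H⁺]² / ([HA]₀ − [H⁺]) = (6.310e-05)² / (0.125 − 6.310e-05) = 3.19e-08.

K_a = 3.19e-08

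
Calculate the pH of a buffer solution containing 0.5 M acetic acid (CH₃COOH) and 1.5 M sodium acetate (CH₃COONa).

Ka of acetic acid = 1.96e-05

pKa = -log(1.96e-05) = 4.71. pH = pKa + log([A⁻]/[HA]) = 4.71 + log(1.5/0.5)

pH = 5.18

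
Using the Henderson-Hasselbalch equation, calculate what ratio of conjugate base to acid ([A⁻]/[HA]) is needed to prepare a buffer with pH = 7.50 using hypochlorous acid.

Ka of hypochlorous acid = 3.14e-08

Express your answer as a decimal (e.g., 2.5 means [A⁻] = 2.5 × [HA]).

pKa = -log(3.14e-08) = 7.5031. pH = pKa + log([A⁻]/[HA]), so log([A⁻]/[HA]) = pH − pKa = 7.50 − 7.5031 = -0.0031. [A⁻]/[HA] = 10^(-0.0031) = 0.993

[A⁻]/[HA] = 0.993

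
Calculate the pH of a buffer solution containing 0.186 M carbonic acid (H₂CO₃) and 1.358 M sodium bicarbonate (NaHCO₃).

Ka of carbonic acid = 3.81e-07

pKa = -log(3.81e-07) = 6.42. pH = pKa + log([A⁻]/[HA]) = 6.42 + log(1.358/0.186)

pH = 7.28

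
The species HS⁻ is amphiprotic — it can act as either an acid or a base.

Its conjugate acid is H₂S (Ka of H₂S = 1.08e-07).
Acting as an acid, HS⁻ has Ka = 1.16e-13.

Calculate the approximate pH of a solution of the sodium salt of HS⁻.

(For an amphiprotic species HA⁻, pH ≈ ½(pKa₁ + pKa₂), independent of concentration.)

pKa₁ = -log(1.08e-07) = 6.97; pKa₂ = -log(1.16e-13) = 12.94. For an amphiprotic species, pH ≈ ½(pKa₁ + pKa₂) = ½(6.97 + 12.94) = 9.95.

pH = 9.95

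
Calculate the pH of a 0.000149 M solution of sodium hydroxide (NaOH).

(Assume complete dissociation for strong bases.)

[OH⁻] = 0.000149 M for strong base. pOH = -log[OH⁻] = 3.83, pH = 14 - pOH

pH = 10.17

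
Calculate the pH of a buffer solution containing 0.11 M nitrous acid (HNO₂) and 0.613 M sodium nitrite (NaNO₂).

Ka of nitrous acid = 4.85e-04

pKa = -log(4.85e-04) = 3.31. pH = pKa + log([A⁻]/[HA]) = 3.31 + log(0.613/0.11)

pH = 4.06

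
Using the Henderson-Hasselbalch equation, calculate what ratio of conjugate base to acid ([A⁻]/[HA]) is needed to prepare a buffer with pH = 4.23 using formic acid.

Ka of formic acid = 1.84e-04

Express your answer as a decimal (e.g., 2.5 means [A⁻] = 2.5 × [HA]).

pKa = -log(1.84e-04) = 3.7352. pH = pKa + log([A⁻]/[HA]), so log([A⁻]/[HA]) = pH − pKa = 4.23 − 3.7352 = 0.4948. [A⁻]/[HA] = 10^(0.4948) = 3.12

[A⁻]/[HA] = 3.12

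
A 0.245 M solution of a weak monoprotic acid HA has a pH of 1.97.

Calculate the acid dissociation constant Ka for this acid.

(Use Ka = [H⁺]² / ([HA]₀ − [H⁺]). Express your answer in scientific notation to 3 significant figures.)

[H⁺] = 10^(−pH) = 10^(−1.97) = 1.072e-02 M. For HA ⇌ H⁺ + A⁻, Ka = [H⁺][A⁻]/[HA] = [H⁺]² / ([HA]₀ − [H⁺]) = (1.072e-02)² / (0.245 − 1.072e-02) = 4.90e-04.

K_a = 4.90e-04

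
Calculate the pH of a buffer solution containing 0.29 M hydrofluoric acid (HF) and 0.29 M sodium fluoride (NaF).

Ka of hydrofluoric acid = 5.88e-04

pKa = -log(5.88e-04) = 3.23. pH = pKa + log([A⁻]/[HA]) = 3.23 + log(0.29/0.29)

pH = 3.23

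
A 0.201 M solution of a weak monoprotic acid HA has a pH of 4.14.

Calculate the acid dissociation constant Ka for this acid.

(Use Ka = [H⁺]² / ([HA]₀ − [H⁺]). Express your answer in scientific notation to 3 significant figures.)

[H⁺] = 10^(−pH) = 10^(−4.14) = 7.244e-05 M. For HA ⇌ H⁺ + A⁻, Ka = [H⁺][A⁻]/[HA] = [H⁺]² / ([HA]₀ − [H⁺]) = (7.244e-05)² / (0.201 − 7.244e-05) = 2.61e-08.

K_a = 2.61e-08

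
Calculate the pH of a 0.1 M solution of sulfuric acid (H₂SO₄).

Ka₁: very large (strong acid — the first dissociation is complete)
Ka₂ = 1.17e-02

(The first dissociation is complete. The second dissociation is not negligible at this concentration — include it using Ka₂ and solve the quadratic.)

First dissociation is complete: [H⁺]₀ = [HSO₄⁻]₀ = C = 0.1 M. Second dissociation HSO₄⁻ ⇌ H⁺ + SO₄²⁻: let x = [SO₄²⁻]. Ka₂ = (C + x)·x / (C − x) = 1.17e-02 → x² + (C + Ka₂)·x − Ka₂·C = 0 → x² + 0.11170·x − 1.170e-03 = 0. x = (−0.11170 + √(0.11170² + 4 × 1.170e-03)) / 2 = 9.6422e-03 M. [H⁺] = C + x = 0.1 + 9.6422e-03 = 1.0964e-01 M. pH = -log(1.0964e-01) = 0.96.

pH = 0.96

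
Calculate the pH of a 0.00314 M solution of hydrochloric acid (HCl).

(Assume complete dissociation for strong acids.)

[H⁺] = 0.00314 M for strong acid. pH = -log[H⁺] = -log(0.00314)

pH = 2.50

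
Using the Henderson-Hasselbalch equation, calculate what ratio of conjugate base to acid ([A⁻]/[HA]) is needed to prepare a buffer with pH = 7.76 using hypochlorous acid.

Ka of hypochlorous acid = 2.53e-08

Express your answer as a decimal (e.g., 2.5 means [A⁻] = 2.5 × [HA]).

pKa = -log(2.53e-08) = 7.5969. pH = pKa + log([A⁻]/[HA]), so log([A⁻]/[HA]) = pH − pKa = 7.76 − 7.5969 = 0.1631. [A⁻]/[HA] = 10^(0.1631) = 1.46

[A⁻]/[HA] = 1.46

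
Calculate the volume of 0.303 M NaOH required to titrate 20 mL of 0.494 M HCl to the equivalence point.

At equivalence: moles acid = moles base. moles HCl = 0.494 × 20/1000 = 0.00988 mol. V_base = moles / 0.303 × 1000 = 32.6 mL.

V_{base} = 32.6 mL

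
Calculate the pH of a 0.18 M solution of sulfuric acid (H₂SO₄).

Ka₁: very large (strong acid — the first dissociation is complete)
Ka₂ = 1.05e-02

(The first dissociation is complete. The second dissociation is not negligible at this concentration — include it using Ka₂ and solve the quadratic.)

First dissociation is complete: [H⁺]₀ = [HSO₄⁻]₀ = C = 0.18 M. Second dissociation HSO₄⁻ ⇌ H⁺ + SO₄²⁻: let x = [SO₄²⁻]. Ka₂ = (C + x)·x / (C − x) = 1.05e-02 → x² + (C + Ka₂)·x − Ka₂·C = 0 → x² + 0.19050·x − 1.890e-03 = 0. x = (−0.19050 + √(0.19050² + 4 × 1.890e-03)) / 2 = 9.4523e-03 M. [H⁺] = C + x = 0.18 + 9.4523e-03 = 1.8945e-01 M. pH = -log(1.8945e-01) = 0.72.

pH = 0.72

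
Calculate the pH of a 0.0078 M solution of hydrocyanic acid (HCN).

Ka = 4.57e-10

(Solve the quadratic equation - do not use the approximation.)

x² + Ka×x - Ka×C = 0. Using quadratic formula: [H⁺] = 1.8878e-06

pH = 5.72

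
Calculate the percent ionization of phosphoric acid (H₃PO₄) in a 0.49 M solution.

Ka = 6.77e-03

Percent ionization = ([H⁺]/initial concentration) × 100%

Using Ka equilibrium: x² + Ka×x - Ka×C = 0. Solving: [H⁺] = 5.4310e-02. Percent = (5.4310e-02/0.49) × 100

Percent ionization = 11.1%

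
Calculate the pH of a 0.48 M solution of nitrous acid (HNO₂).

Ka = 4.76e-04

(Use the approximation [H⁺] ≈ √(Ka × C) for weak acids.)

[H⁺] = √(Ka × C) = √(4.76e-04 × 0.48) = 1.5116e-02. pH = -log(1.5116e-02)

pH = 1.82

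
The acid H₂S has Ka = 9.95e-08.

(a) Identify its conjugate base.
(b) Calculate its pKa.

(a) The conjugate base is formed by removing one H⁺ from H₂S, giving HS⁻. (b) pKa = -log(Ka) = -log(9.95e-08) = 7.00.

Conjugate base: HS⁻; pK_a = 7.00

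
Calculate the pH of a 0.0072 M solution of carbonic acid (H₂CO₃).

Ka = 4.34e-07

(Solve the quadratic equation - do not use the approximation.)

x² + Ka×x - Ka×C = 0. Using quadratic formula: [H⁺] = 5.5683e-05

pH = 4.25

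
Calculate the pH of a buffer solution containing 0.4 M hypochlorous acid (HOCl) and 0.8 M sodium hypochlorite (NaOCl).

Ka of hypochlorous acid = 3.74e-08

pKa = -log(3.74e-08) = 7.43. pH = pKa + log([A⁻]/[HA]) = 7.43 + log(0.8/0.4)

pH = 7.73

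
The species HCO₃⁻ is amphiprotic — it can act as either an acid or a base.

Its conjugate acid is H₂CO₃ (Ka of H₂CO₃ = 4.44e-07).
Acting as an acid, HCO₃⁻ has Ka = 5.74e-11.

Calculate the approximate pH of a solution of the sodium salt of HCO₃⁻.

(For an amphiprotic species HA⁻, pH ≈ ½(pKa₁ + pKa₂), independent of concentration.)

pKa₁ = -log(4.44e-07) = 6.35; pKa₂ = -log(5.74e-11) = 10.24. For an amphiprotic species, pH ≈ ½(pKa₁ + pKa₂) = ½(6.35 + 10.24) = 8.30.

pH = 8.30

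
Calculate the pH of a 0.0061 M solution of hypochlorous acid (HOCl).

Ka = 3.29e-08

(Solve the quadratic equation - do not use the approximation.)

x² + Ka×x - Ka×C = 0. Using quadratic formula: [H⁺] = 1.4150e-05

pH = 4.85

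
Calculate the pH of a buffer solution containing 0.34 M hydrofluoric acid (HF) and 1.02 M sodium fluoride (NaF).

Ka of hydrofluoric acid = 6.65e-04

pKa = -log(6.65e-04) = 3.18. pH = pKa + log([A⁻]/[HA]) = 3.18 + log(1.02/0.34)

pH = 3.65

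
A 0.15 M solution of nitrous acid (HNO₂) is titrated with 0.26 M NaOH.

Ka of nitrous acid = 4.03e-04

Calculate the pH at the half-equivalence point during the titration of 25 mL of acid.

At half-equivalence [HA] = [A⁻], so Henderson-Hasselbalch gives pH = pKa = -log(4.03e-04) = 3.39.

pH = pKa = 3.39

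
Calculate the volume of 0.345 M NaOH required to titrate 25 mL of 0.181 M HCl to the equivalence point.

At equivalence: moles acid = moles base. moles HCl = 0.181 × 25/1000 = 0.004525 mol. V_base = moles / 0.345 × 1000 = 13.1 mL.

V_{base} = 13.1 mL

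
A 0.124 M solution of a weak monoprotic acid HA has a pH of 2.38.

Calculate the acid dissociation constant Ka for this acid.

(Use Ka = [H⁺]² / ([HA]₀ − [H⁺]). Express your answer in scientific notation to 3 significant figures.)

[H⁺] = 10^(−pH) = 10^(−2.38) = 4.169e-03 M. For HA ⇌ H⁺ + A⁻, Ka = [H⁺][A⁻]/[HA] = [H⁺]² / ([HA]₀ − [H⁺]) = (4.169e-03)² / (0.124 − 4.169e-03) = 1.45e-04.

K_a = 1.45e-04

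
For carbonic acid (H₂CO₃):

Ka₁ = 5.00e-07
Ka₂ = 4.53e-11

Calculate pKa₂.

pKa₂ = -log(Ka₂) = -log(4.53e-11) = 10.34.

pK_{a2} = 10.34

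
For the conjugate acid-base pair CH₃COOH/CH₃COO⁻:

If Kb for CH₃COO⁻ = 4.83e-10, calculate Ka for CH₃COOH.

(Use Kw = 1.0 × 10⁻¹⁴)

For a conjugate pair Ka × Kb = Kw, so Ka = Kw/Kb = 1.0 × 10⁻¹⁴ / 4.83e-10 = 2.07e-05.

K_a = 2.07e-05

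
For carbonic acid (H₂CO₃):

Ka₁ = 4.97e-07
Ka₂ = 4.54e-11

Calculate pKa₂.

pKa₂ = -log(Ka₂) = -log(4.54e-11) = 10.34.

pK_{a2} = 10.34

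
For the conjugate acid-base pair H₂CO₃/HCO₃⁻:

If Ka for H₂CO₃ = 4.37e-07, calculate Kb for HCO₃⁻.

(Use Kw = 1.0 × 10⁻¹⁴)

For a conjugate pair Ka × Kb = Kw, so Kb = Kw/Ka = 1.0 × 10⁻¹⁴ / 4.37e-07 = 2.29e-08.

K_b = 2.29e-08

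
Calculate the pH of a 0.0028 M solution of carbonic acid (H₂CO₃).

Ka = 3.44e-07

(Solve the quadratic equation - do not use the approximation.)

x² + Ka×x - Ka×C = 0. Using quadratic formula: [H⁺] = 3.0864e-05

pH = 4.51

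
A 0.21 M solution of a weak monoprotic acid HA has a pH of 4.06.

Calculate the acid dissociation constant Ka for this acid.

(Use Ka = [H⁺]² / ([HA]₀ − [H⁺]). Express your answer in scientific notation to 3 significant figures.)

[H⁺] = 10^(−pH) = 10^(−4.06) = 8.710e-05 M. For HA ⇌ H⁺ + A⁻, Ka = [H⁺][A⁻]/[HA] = [H⁺]² / ([HA]₀ − [H⁺]) = (8.710e-05)² / (0.21 − 8.710e-05) = 3.61e-08.

K_a = 3.61e-08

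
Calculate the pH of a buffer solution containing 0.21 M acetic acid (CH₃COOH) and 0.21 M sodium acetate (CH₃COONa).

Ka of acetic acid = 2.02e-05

pKa = -log(2.02e-05) = 4.69. pH = pKa + log([A⁻]/[HA]) = 4.69 + log(0.21/0.21)

pH = 4.69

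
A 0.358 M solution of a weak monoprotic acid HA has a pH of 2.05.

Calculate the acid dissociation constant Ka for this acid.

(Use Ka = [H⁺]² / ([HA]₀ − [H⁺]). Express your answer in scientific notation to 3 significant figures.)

[H⁺] = 10^(−pH) = 10^(−2.05) = 8.913e-03 M. For HA ⇌ H⁺ + A⁻, Ka = [H⁺][A⁻]/[HA] = [H⁺]² / ([HA]₀ − [H⁺]) = (8.913e-03)² / (0.358 − 8.913e-03) = 2.28e-04.

K_a = 2.28e-04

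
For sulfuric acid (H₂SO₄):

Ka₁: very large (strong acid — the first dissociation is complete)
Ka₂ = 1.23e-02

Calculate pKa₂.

pKa₂ = -log(Ka₂) = -log(1.23e-02) = 1.91.

pK_{a2} = 1.91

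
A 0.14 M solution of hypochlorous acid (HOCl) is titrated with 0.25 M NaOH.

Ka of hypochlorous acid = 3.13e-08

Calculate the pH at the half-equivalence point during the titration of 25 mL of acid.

At half-equivalence [HA] = [A⁻], so Henderson-Hasselbalch gives pH = pKa = -log(3.13e-08) = 7.50.

pH = pKa = 7.50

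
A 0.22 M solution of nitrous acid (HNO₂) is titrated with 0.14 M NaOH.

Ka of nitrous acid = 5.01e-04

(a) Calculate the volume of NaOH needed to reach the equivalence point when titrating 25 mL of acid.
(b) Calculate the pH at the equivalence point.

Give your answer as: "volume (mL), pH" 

moles acid = 0.22 × 25/1000 = 0.0055 mol; V_base = moles/0.14 × 1000 = 39.3 mL. At equivalence only the conjugate base is present: [A⁻] = 0.0055/0.064 = 8.5556e-02 M. Kb = Kw/Ka = 2.00e-11; [OH⁻] = √(Kb × [A⁻]) = 1.3068e-06; pOH = 5.88; pH = 14 - pOH = 8.12.

V = 39.3 mL, pH = 8.12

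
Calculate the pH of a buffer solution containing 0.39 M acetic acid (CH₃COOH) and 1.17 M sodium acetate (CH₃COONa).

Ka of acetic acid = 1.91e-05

pKa = -log(1.91e-05) = 4.72. pH = pKa + log([A⁻]/[HA]) = 4.72 + log(1.17/0.39)

pH = 5.20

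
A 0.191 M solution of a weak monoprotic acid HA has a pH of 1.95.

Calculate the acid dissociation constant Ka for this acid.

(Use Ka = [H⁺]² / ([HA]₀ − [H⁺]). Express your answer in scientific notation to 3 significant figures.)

[H⁺] = 10^(−pH) = 10^(−1.95) = 1.122e-02 M. For HA ⇌ H⁺ + A⁻, Ka = [H⁺][A⁻]/[HA] = [H⁺]² / ([HA]₀ − [H⁺]) = (1.122e-02)² / (0.191 − 1.122e-02) = 7.00e-04.

K_a = 7.00e-04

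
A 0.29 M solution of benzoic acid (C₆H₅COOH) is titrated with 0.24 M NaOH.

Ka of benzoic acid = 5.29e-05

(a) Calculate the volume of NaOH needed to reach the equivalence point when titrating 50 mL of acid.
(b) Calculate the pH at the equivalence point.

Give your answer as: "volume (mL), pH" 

moles acid = 0.29 × 50/1000 = 0.0145 mol; V_base = moles/0.24 × 1000 = 60.4 mL. At equivalence only the conjugate base is present: [A⁻] = 0.0145/0.110 = 1.3132e-01 M. Kb = Kw/Ka = 1.89e-10; [OH⁻] = √(Kb × [A⁻]) = 4.9824e-06; pOH = 5.30; pH = 14 - pOH = 8.70.

V = 60.4 mL, pH = 8.70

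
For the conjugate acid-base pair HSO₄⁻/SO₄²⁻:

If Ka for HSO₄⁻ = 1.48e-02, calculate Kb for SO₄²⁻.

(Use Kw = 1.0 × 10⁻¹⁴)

For a conjugate pair Ka × Kb = Kw, so Kb = Kw/Ka = 1.0 × 10⁻¹⁴ / 1.48e-02 = 6.76e-13.

K_b = 6.76e-13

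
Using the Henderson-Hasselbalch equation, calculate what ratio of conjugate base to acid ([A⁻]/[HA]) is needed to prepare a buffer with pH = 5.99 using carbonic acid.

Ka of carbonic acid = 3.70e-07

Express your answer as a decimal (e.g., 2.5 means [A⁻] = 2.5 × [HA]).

pKa = -log(3.70e-07) = 6.4318. pH = pKa + log([A⁻]/[HA]), so log([A⁻]/[HA]) = pH − pKa = 5.99 − 6.4318 = -0.4418. [A⁻]/[HA] = 10^(-0.4418) = 0.362

[A⁻]/[HA] = 0.362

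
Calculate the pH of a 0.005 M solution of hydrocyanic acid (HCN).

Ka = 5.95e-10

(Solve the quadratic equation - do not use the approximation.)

x² + Ka×x - Ka×C = 0. Using quadratic formula: [H⁺] = 1.7245e-06

pH = 5.76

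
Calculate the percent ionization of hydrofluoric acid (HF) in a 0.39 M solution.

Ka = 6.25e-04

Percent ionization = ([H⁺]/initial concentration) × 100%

Using Ka equilibrium: x² + Ka×x - Ka×C = 0. Solving: [H⁺] = 1.5303e-02. Percent = (1.5303e-02/0.39) × 100

Percent ionization = 3.92%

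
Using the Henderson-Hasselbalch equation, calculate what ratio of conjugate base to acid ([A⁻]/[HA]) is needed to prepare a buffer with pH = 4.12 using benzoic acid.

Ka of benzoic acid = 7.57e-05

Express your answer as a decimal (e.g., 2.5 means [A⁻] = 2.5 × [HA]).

pKa = -log(7.57e-05) = 4.1209. pH = pKa + log([A⁻]/[HA]), so log([A⁻]/[HA]) = pH − pKa = 4.12 − 4.1209 = -0.0009. [A⁻]/[HA] = 10^(-0.0009) = 0.998

[A⁻]/[HA] = 0.998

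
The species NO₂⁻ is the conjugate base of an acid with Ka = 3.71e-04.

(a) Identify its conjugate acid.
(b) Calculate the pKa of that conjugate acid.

(a) The conjugate acid is formed by adding one H⁺ to NO₂⁻, giving HNO₂. (b) pKa = -log(Ka) = -log(3.71e-04) = 3.43.

Conjugate acid: HNO₂; pK_a = 3.43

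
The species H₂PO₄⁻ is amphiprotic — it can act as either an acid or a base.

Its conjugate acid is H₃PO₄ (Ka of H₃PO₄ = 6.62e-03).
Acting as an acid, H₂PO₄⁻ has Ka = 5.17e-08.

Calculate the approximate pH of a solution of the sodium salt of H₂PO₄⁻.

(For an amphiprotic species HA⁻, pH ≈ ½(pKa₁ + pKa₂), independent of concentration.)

pKa₁ = -log(6.62e-03) = 2.18; pKa₂ = -log(5.17e-08) = 7.29. For an amphiprotic species, pH ≈ ½(pKa₁ + pKa₂) = ½(2.18 + 7.29) = 4.73.

pH = 4.73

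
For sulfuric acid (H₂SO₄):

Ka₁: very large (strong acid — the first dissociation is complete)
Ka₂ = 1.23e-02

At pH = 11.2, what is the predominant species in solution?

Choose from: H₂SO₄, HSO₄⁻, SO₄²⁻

The first dissociation is complete, so H₂SO₄ itself is never the predominant species in water; pKa₂ = -log(1.23e-02) = 1.91. For a polyprotic acid the predominant species crosses at each pKa: below pKa_n the protonated form dominates, above it the deprotonated form does. At pH = 11.2, the predominant species is SO₄²⁻.

SO₄²⁻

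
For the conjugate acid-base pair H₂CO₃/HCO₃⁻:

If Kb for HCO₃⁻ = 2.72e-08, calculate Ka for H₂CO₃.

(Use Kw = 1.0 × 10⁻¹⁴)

For a conjugate pair Ka × Kb = Kw, so Ka = Kw/Kb = 1.0 × 10⁻¹⁴ / 2.72e-08 = 3.68e-07.

K_a = 3.68e-07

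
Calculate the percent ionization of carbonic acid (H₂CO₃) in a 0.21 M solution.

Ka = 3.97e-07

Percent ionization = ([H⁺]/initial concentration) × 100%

Using Ka equilibrium: x² + Ka×x - Ka×C = 0. Solving: [H⁺] = 2.8854e-04. Percent = (2.8854e-04/0.21) × 100

Percent ionization = 0.137%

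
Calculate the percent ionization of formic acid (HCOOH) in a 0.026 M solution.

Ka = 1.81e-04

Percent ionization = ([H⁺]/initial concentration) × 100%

Using Ka equilibrium: x² + Ka×x - Ka×C = 0. Solving: [H⁺] = 2.0807e-03. Percent = (2.0807e-03/0.026) × 100

Percent ionization = 8%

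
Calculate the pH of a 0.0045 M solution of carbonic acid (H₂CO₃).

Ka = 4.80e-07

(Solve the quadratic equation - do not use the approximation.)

x² + Ka×x - Ka×C = 0. Using quadratic formula: [H⁺] = 4.6236e-05

pH = 4.34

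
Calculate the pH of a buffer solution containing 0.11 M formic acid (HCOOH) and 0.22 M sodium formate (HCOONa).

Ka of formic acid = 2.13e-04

pKa = -log(2.13e-04) = 3.67. pH = pKa + log([A⁻]/[HA]) = 3.67 + log(0.22/0.11)

pH = 3.97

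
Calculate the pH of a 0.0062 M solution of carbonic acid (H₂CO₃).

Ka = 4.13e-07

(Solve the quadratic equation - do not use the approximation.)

x² + Ka×x - Ka×C = 0. Using quadratic formula: [H⁺] = 5.0396e-05

pH = 4.30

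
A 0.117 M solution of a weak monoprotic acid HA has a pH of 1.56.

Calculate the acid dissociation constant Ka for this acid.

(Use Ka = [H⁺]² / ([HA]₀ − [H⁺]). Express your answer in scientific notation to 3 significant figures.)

[H⁺] = 10^(−pH) = 10^(−1.56) = 2.754e-02 M. For HA ⇌ H⁺ + A⁻, Ka = [H⁺][A⁻]/[HA] = [H⁺]² / ([HA]₀ − [H⁺]) = (2.754e-02)² / (0.117 − 2.754e-02) = 8.48e-03.

K_a = 8.48e-03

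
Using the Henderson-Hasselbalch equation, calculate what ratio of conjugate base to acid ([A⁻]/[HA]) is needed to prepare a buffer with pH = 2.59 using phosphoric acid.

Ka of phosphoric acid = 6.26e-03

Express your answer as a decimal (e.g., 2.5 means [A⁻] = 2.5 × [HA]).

pKa = -log(6.26e-03) = 2.2034. pH = pKa + log([A⁻]/[HA]), so log([A⁻]/[HA]) = pH − pKa = 2.59 − 2.2034 = 0.3866. [A⁻]/[HA] = 10^(0.3866) = 2.44

[A⁻]/[HA] = 2.44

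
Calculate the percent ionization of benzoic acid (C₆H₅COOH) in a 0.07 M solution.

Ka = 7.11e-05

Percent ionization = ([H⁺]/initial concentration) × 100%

Using Ka equilibrium: x² + Ka×x - Ka×C = 0. Solving: [H⁺] = 2.1957e-03. Percent = (2.1957e-03/0.07) × 100

Percent ionization = 3.14%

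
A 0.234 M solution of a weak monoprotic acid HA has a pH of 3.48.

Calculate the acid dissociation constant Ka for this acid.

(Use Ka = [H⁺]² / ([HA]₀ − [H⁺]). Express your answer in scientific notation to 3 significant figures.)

[H⁺] = 10^(−pH) = 10^(−3.48) = 3.311e-04 M. For HA ⇌ H⁺ + A⁻, Ka = [H⁺][A⁻]/[HA] = [H⁺]² / ([HA]₀ − [H⁺]) = (3.311e-04)² / (0.234 − 3.311e-04) = 4.69e-07.

K_a = 4.69e-07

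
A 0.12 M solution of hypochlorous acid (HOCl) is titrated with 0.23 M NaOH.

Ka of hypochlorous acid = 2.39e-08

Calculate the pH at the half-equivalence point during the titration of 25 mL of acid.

At half-equivalence [HA] = [A⁻], so Henderson-Hasselbalch gives pH = pKa = -log(2.39e-08) = 7.62.

pH = pKa = 7.62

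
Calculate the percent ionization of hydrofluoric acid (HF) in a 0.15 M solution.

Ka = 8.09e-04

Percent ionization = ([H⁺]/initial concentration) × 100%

Using Ka equilibrium: x² + Ka×x - Ka×C = 0. Solving: [H⁺] = 1.0619e-02. Percent = (1.0619e-02/0.15) × 100

Percent ionization = 7.08%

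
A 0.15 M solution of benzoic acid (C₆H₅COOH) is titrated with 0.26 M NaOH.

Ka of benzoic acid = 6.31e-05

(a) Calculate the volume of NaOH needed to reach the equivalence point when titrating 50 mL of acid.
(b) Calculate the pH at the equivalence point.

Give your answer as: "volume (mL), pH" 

moles acid = 0.15 × 50/1000 = 0.0075 mol; V_base = moles/0.26 × 1000 = 28.8 mL. At equivalence only the conjugate base is present: [A⁻] = 0.0075/0.079 = 9.5122e-02 M. Kb = Kw/Ka = 1.58e-10; [OH⁻] = √(Kb × [A⁻]) = 3.8826e-06; pOH = 5.41; pH = 14 - pOH = 8.59.

V = 28.8 mL, pH = 8.59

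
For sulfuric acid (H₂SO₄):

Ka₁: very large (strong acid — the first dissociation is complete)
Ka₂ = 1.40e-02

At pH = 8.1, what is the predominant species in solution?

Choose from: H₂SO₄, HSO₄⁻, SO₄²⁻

The first dissociation is complete, so H₂SO₄ itself is never the predominant species in water; pKa₂ = -log(1.40e-02) = 1.85. For a polyprotic acid the predominant species crosses at each pKa: below pKa_n the protonated form dominates, above it the deprotonated form does. At pH = 8.1, the predominant species is SO₄²⁻.

SO₄²⁻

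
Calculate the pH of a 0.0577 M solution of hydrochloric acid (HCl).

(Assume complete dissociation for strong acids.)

[H⁺] = 0.0577 M for strong acid. pH = -log[H⁺] = -log(0.0577)

pH = 1.24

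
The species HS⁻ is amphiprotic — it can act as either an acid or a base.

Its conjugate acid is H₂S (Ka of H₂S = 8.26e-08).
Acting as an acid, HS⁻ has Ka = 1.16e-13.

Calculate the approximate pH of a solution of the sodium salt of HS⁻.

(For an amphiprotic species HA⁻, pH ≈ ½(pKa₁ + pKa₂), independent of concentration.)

pKa₁ = -log(8.26e-08) = 7.08; pKa₂ = -log(1.16e-13) = 12.94. For an amphiprotic species, pH ≈ ½(pKa₁ + pKa₂) = ½(7.08 + 12.94) = 10.01.

pH = 10.01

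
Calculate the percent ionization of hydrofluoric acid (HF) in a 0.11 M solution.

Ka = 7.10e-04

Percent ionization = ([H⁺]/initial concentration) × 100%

Using Ka equilibrium: x² + Ka×x - Ka×C = 0. Solving: [H⁺] = 8.4895e-03. Percent = (8.4895e-03/0.11) × 100

Percent ionization = 7.72%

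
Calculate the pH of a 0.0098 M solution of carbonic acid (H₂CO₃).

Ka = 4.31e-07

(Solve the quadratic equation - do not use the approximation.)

x² + Ka×x - Ka×C = 0. Using quadratic formula: [H⁺] = 6.4776e-05

pH = 4.19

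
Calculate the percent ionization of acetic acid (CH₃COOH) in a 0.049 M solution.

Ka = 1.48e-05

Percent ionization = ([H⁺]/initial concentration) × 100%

Using Ka equilibrium: x² + Ka×x - Ka×C = 0. Solving: [H⁺] = 8.4422e-04. Percent = (8.4422e-04/0.049) × 100

Percent ionization = 1.72%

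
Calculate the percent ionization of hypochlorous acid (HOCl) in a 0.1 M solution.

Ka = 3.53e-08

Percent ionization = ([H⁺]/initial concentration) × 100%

Using Ka equilibrium: x² + Ka×x - Ka×C = 0. Solving: [H⁺] = 5.9396e-05. Percent = (5.9396e-05/0.1) × 100

Percent ionization = 0.0594%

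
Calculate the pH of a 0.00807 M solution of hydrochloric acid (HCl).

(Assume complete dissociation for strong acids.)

[H⁺] = 0.00807 M for strong acid. pH = -log[H⁺] = -log(0.00807)

pH = 2.09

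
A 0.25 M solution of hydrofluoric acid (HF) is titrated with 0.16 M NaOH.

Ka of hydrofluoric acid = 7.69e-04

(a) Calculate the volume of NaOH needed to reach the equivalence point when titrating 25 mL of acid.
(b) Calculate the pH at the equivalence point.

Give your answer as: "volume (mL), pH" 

moles acid = 0.25 × 25/1000 = 0.00625 mol; V_base = moles/0.16 × 1000 = 39.1 mL. At equivalence only the conjugate base is present: [A⁻] = 0.00625/0.064 = 9.7561e-02 M. Kb = Kw/Ka = 1.30e-11; [OH⁻] = √(Kb × [A⁻]) = 1.1264e-06; pOH = 5.95; pH = 14 - pOH = 8.05.

V = 39.1 mL, pH = 8.05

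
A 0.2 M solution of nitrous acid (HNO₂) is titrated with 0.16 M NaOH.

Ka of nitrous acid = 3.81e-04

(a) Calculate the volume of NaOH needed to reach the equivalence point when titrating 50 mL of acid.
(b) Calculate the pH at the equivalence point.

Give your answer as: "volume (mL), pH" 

moles acid = 0.2 × 50/1000 = 0.01 mol; V_base = moles/0.16 × 1000 = 62.5 mL. At equivalence only the conjugate base is present: [A⁻] = 0.01/0.113 = 8.8889e-02 M. Kb = Kw/Ka = 2.62e-11; [OH⁻] = √(Kb × [A⁻]) = 1.5274e-06; pOH = 5.82; pH = 14 - pOH = 8.18.

V = 62.5 mL, pH = 8.18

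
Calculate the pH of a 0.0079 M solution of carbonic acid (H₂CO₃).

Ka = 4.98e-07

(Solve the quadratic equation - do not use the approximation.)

x² + Ka×x - Ka×C = 0. Using quadratic formula: [H⁺] = 6.2475e-05

pH = 4.20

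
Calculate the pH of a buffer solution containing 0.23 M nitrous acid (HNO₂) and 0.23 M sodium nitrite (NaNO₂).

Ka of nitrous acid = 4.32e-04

pKa = -log(4.32e-04) = 3.36. pH = pKa + log([A⁻]/[HA]) = 3.36 + log(0.23/0.23)

pH = 3.36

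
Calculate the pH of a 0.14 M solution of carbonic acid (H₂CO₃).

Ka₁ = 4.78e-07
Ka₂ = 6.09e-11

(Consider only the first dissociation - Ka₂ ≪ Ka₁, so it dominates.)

First dissociation dominates. From Ka₁ = [H⁺][HA⁻]/[H₂A], x² + Ka₁·x − Ka₁·C = 0 with C = 0.14 M and Ka₁ = 4.78e-07. Solving: [H⁺] = (−Ka₁ + √(Ka₁² + 4·Ka₁·C)) / 2 = 2.5845e-04 M. pH = -log(2.5845e-04) = 3.59.

pH = 3.59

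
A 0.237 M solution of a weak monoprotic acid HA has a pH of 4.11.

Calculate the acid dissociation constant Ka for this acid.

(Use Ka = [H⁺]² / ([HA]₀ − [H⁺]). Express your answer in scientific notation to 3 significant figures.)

[H⁺] = 10^(−pH) = 10^(−4.11) = 7.762e-05 M. For HA ⇌ H⁺ + A⁻, Ka = [H⁺][A⁻]/[HA] = [H⁺]² / ([HA]₀ − [H⁺]) = (7.762e-05)² / (0.237 − 7.762e-05) = 2.54e-08.

K_a = 2.54e-08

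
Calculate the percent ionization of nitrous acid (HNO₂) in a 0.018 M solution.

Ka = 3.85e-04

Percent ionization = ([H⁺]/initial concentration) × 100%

Using Ka equilibrium: x² + Ka×x - Ka×C = 0. Solving: [H⁺] = 2.4470e-03. Percent = (2.4470e-03/0.018) × 100

Percent ionization = 13.6%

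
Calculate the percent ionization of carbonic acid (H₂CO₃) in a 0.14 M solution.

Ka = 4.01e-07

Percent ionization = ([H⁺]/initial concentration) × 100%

Using Ka equilibrium: x² + Ka×x - Ka×C = 0. Solving: [H⁺] = 2.3674e-04. Percent = (2.3674e-04/0.14) × 100

Percent ionization = 0.169%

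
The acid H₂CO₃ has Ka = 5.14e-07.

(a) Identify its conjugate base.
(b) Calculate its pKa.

(a) The conjugate base is formed by removing one H⁺ from H₂CO₃, giving HCO₃⁻. (b) pKa = -log(Ka) = -log(5.14e-07) = 6.29.

Conjugate base: HCO₃⁻; pK_a = 6.29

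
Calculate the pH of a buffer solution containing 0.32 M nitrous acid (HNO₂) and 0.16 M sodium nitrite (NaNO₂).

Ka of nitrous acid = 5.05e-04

pKa = -log(5.05e-04) = 3.30. pH = pKa + log([A⁻]/[HA]) = 3.30 + log(0.16/0.32)

pH = 3.00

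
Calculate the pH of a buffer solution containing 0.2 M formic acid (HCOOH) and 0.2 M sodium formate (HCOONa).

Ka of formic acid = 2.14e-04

pKa = -log(2.14e-04) = 3.67. pH = pKa + log([A⁻]/[HA]) = 3.67 + log(0.2/0.2)

pH = 3.67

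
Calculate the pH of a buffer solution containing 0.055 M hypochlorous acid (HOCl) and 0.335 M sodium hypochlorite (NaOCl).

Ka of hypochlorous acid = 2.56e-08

pKa = -log(2.56e-08) = 7.59. pH = pKa + log([A⁻]/[HA]) = 7.59 + log(0.335/0.055)

pH = 8.38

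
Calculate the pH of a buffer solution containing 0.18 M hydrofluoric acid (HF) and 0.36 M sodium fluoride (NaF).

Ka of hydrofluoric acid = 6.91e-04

pKa = -log(6.91e-04) = 3.16. pH = pKa + log([A⁻]/[HA]) = 3.16 + log(0.36/0.18)

pH = 3.46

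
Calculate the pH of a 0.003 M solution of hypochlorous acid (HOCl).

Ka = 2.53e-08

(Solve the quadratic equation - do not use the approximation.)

x² + Ka×x - Ka×C = 0. Using quadratic formula: [H⁺] = 8.6994e-06

pH = 5.06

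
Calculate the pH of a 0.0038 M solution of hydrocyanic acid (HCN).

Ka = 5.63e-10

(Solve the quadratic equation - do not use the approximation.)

x² + Ka×x - Ka×C = 0. Using quadratic formula: [H⁺] = 1.4624e-06

pH = 5.83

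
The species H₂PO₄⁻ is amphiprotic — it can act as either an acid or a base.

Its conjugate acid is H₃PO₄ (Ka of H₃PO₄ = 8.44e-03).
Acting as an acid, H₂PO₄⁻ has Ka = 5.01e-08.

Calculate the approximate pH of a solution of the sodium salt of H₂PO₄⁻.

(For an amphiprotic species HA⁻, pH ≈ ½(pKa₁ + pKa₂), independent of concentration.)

pKa₁ = -log(8.44e-03) = 2.07; pKa₂ = -log(5.01e-08) = 7.30. For an amphiprotic species, pH ≈ ½(pKa₁ + pKa₂) = ½(2.07 + 7.30) = 4.69.

pH = 4.69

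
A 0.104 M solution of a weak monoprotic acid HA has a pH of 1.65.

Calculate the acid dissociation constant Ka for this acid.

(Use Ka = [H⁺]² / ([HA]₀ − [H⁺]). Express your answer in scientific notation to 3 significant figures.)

[H⁺] = 10^(−pH) = 10^(−1.65) = 2.239e-02 M. For HA ⇌ H⁺ + A⁻, Ka = [H⁺][A⁻]/[HA] = [H⁺]² / ([HA]₀ − [H⁺]) = (2.239e-02)² / (0.104 − 2.239e-02) = 6.14e-03.

K_a = 6.14e-03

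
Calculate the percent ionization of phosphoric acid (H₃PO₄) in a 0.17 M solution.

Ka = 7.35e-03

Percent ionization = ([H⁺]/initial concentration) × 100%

Using Ka equilibrium: x² + Ka×x - Ka×C = 0. Solving: [H⁺] = 3.1864e-02. Percent = (3.1864e-02/0.17) × 100

Percent ionization = 18.7%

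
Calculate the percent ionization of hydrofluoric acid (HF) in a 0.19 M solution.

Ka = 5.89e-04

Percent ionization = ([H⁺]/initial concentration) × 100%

Using Ka equilibrium: x² + Ka×x - Ka×C = 0. Solving: [H⁺] = 1.0288e-02. Percent = (1.0288e-02/0.19) × 100

Percent ionization = 5.41%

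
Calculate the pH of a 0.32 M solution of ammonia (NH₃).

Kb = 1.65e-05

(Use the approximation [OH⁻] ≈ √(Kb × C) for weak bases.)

[OH⁻] = √(Kb × C) = √(1.65e-05 × 0.32) = 2.2978e-03. pOH = 2.64, pH = 14 - pOH

pH = 11.36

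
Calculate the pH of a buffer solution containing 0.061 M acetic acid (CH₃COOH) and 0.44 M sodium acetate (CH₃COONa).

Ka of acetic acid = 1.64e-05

pKa = -log(1.64e-05) = 4.79. pH = pKa + log([A⁻]/[HA]) = 4.79 + log(0.44/0.061)

pH = 5.64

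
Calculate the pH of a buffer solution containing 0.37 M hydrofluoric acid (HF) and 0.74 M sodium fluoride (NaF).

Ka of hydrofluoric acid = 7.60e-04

pKa = -log(7.60e-04) = 3.12. pH = pKa + log([A⁻]/[HA]) = 3.12 + log(0.74/0.37)

pH = 3.42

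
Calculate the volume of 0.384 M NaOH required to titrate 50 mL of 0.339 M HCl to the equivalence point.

At equivalence: moles acid = moles base. moles HCl = 0.339 × 50/1000 = 0.01695 mol. V_base = moles / 0.384 × 1000 = 44.1 mL.

V_{base} = 44.1 mL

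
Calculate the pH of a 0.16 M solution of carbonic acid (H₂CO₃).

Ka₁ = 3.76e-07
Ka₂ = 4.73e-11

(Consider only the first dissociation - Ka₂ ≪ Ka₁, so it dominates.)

First dissociation dominates. From Ka₁ = [H⁺][HA⁻]/[H₂A], x² + Ka₁·x − Ka₁·C = 0 with C = 0.16 M and Ka₁ = 3.76e-07. Solving: [H⁺] = (−Ka₁ + √(Ka₁² + 4·Ka₁·C)) / 2 = 2.4509e-04 M. pH = -log(2.4509e-04) = 3.61.

pH = 3.61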